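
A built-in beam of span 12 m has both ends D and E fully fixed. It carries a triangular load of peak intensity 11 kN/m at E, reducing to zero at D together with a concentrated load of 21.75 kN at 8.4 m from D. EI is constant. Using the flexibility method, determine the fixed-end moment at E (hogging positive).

M_E = 117.6 kN·m

Release both end moments; the primary structure is a simply-supported span DE with redundants M_D and M_E.
End rotations of the released simple span under the applied load (×1/EI):
  at D: triangular load, peak 11: 7w₀L³/(360EI) = 369.6/EI
  at E: triangular load, peak 11: w₀L³/(45EI) = 422.4/EI
  at D: point load 21.75 at a = 8.4: Pab(L + b)/(6LEI) = 142.5/EI
  at E: point load 21.75 at a = 8.4: Pab(L + a)/(6LEI) = 186.4/EI
  θ_D0 = 512.1/EI,  θ_E0 = 608.8/EI
Flexibility coefficients: a unit moment at one end gives L/(3EI) there and L/(6EI) at the far end, so f₁₁ = f₂₂ = 4/EI and f₁₂ = f₂₁ = 2/EI.
Compatibility — zero rotation at each built-in end:
  4 M_D + 2 M_E = 512.1
  2 M_D + 4 M_E = 608.8
Solving the pair gives M_D = 69.24 kN·m and M_E = 117.6 kN·m (hogging).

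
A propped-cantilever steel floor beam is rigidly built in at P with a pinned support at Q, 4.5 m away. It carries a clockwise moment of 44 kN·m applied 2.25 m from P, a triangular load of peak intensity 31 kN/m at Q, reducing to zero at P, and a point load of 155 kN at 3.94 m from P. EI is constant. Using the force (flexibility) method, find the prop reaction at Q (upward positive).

R_Q = 175.6 kN

Choose R_Q as the redundant. The primary structure is the cantilever fixed at P.
Downward deflection at the released point Q due to the loads:
  clockwise couple 44 at a = 2.25: M₀a(2L − a)/(2EI) = 334.1/EI
  triangular load, peak 31 at the free end: 11w₀L⁴/(120EI) = 1165/EI
  point load 155 at a = 3.94: Pa²(3L − a)/(6EI) = 3834/EI
  δ_0 = 5333/EI
Flexibility coefficient — unit upward force at Q: δ_{QQ} = L³/(3EI) = 30.38/EI.
The prop prevents deflection at Q: R_Q = δ_0/δ_{QQ} = 5333/30.38 = 175.6 kN.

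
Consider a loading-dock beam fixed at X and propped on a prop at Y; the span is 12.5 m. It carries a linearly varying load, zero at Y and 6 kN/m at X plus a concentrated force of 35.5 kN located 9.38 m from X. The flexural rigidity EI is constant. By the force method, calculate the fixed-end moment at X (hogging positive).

M_X = 114.4 kN·m

Release the roller at Y. Primary structure: cantilever fixed at X.
Primary-structure tip deflection at Y by superposition:
  triangular load, peak 6 at the fixed end: w₀L⁴/(30EI) = 4883/EI
  point load 35.5 at a = 9.38: Pa²(3L − a)/(6EI) = 14639/EI
  δ_0 = 19521/EI
Tip deflection under a unit load at Y: L³/(3EI) = 651/EI.
Compatibility at Y: δ_0 − R_Y·δ_{YY} = 0, so R_Y = 19521/651 = 29.98 kN.
Moment equilibrium about X: M_X = Σ(load moments about X) − R_Y·L = 489.2 − 29.98×12.5 = 114.4 kN·m.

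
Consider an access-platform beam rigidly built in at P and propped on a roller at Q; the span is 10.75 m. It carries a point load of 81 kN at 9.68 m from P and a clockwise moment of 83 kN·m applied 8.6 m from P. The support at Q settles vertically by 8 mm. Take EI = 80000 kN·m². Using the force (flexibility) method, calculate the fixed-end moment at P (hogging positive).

Choose R_Q as the redundant. The primary structure is the cantilever fixed at P.
Downward deflection at the released point Q due to the loads:
  point load 81 at a = 9.68: Pa²(3L − a)/(6EI) = 28551/EI
  clockwise couple 83 at a = 8.6: M₀a(2L − a)/(2EI) = 4604/EI
  δ_0 = 33155/EI
Flexibility coefficient — unit upward force at Q: δ_{QQ} = L³/(3EI) = 414.1/EI.
With EI = 80000 kN·m²: δ_0 = 0.41443 m and δ_{QQ} = 0.005176 m/kN.
Compatibility — the beam at Q must follow the support down by 0.008 m: δ_0 − R_Q·δ_{QQ} = 0.008, so R_Q = (0.41443 − 0.008)/0.005176 = 78.52 kN.
Moment equilibrium about P: M_P = Σ(load moments about P) − R_Q·L = 867.1 − 78.52×10.75 = 23 kN·m.

M_P = 23 kN·m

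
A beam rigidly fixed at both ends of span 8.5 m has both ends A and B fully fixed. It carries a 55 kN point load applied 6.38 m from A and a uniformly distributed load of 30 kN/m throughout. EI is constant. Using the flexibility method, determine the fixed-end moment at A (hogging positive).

M_A = 202.5 kN·m

Take the two fixed-end moments M_A, M_B as redundants; the released structure is the simple span AB.
End rotations of the released simple span under the applied load (×1/EI):
  at A: point load 55 at a = 6.38: Pab(L + b)/(6LEI) = 154.9/EI
  at B: point load 55 at a = 6.38: Pab(L + a)/(6LEI) = 217/EI
  at A: UDL 30: wL³/(24EI) = 767.7/EI
  at B: UDL 30: wL³/(24EI) = 767.7/EI
  θ_A0 = 922.6/EI,  θ_B0 = 984.7/EI
Flexibility coefficients: a unit moment at one end gives L/(3EI) there and L/(6EI) at the far end, so f₁₁ = f₂₂ = 2.833/EI and f₁₂ = f₂₁ = 1.417/EI.
Compatibility — zero rotation at each built-in end:
  2.833 M_A + 1.417 M_B = 922.6
  1.417 M_A + 2.833 M_B = 984.7
Solving the pair gives M_A = 202.5 kN·m and M_B = 246.3 kN·m (hogging).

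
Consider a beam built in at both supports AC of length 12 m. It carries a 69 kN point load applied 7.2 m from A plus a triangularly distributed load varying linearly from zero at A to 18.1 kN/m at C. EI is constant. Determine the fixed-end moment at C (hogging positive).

M_C = 249.6 kN·m

Take the two fixed-end moments M_A, M_C as redundants; the released structure is the simple span AC.
End rotations of the released simple span under the applied load (×1/EI):
  at A: point load 69 at a = 7.2: Pab(L + b)/(6LEI) = 556.4/EI
  at C: point load 69 at a = 7.2: Pab(L + a)/(6LEI) = 635.9/EI
  at A: triangular load, peak 18.1: 7w₀L³/(360EI) = 608.2/EI
  at C: triangular load, peak 18.1: w₀L³/(45EI) = 695/EI
  θ_A0 = 1165/EI,  θ_C0 = 1331/EI
Flexibility coefficients: a unit moment at one end gives L/(3EI) there and L/(6EI) at the far end, so f₁₁ = f₂₂ = 4/EI and f₁₂ = f₂₁ = 2/EI.
Compatibility — zero rotation at each built-in end:
  4 M_A + 2 M_C = 1165
  2 M_A + 4 M_C = 1331
Solving the pair gives M_A = 166.4 kN·m and M_C = 249.6 kN·m (hogging).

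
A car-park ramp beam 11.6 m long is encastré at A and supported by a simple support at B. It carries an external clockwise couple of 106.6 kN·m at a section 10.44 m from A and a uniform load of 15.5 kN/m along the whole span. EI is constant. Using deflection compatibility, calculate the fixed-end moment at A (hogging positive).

Release the roller at B. Primary structure: cantilever fixed at A.
Downward deflection at the released point B due to the loads:
  clockwise couple 106.6 at a = 10.44: M₀a(2L − a)/(2EI) = 7100/EI
  UDL 15.5: wL⁴/(8EI) = 35081/EI
  δ_0 = 42181/EI
Tip deflection under a unit load at B: L³/(3EI) = 520.3/EI.
Compatibility at B: δ_0 − R_B·δ_{BB} = 0, so R_B = 42181/520.3 = 81.07 kN.
Moment equilibrium about A: M_A = Σ(load moments about A) − R_B·L = 1149 − 81.07×11.6 = 209 kN·m.

M_A = 209 kN·m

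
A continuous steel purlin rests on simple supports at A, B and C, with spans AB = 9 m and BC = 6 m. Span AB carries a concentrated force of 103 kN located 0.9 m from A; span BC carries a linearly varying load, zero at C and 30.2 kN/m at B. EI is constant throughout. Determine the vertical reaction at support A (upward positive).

R_A = 86.42 kN

Release continuity at B by inserting a hinge; the redundant is the internal moment M_B. The primary structure is two simply-supported spans AB and BC.
Discontinuity in slope at B on the released structure — sum the simple-span end rotations:
  span AB: point load 103 at a = 0.9: Pab(L + a)/(6LEI) = 137.7/EI
  span BC: triangular load, peak 30.2: w₀L³/(45EI) = 145/EI
  relative rotation θ_0 = (137.7 + 145)/EI = 282.6/EI
A unit hogging moment at B produces rotation L₁/(3EI) + L₂/(3EI) = 5/EI.
Slope continuity at B: θ_0 = M_B·5/EI, so M_B = 282.6/5 = 56.52 kN·m (hogging).
Span AB, ΣM about A with M_B applied at B: R_B^{AB}·9 = 92.7 + 56.52, so R_B^{AB} = 16.58 kN and R_A = 103 − 16.58 = 86.42 kN.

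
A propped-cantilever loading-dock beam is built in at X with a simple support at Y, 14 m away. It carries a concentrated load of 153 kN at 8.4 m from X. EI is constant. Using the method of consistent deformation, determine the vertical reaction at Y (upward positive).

Release the roller at Y. Primary structure: cantilever fixed at X.
Primary-structure tip deflection at Y by superposition:
  point load 153 at a = 8.4: Pa²(3L − a)/(6EI) = 60456/EI
Tip deflection under a unit load at Y: L³/(3EI) = 914.7/EI.
The prop prevents deflection at Y: R_Y = δ_0/δ_{YY} = 60456/914.7 = 66.1 kN.

R_Y = 66.1 kN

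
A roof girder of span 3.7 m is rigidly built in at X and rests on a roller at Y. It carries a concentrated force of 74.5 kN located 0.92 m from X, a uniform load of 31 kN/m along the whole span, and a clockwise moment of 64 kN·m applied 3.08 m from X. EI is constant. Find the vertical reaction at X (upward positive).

Take the reaction at Y as the redundant and release it; the primary structure is a cantilever fixed at X.
Free-end deflection of the primary structure under the applied loading (downward +):
  point load 74.5 at a = 0.92: Pa²(3L − a)/(6EI) = 107/EI
  UDL 31: wL⁴/(8EI) = 726.2/EI
  clockwise couple 64 at a = 3.08: M₀a(2L − a)/(2EI) = 425.8/EI
  δ_0 = 1259/EI
Tip deflection under a unit load at Y: L³/(3EI) = 16.88/EI.
The prop prevents deflection at Y: R_Y = δ_0/δ_{YY} = 1259/16.88 = 74.57 kN.
Vertical equilibrium: R_X = ΣP − R_Y = 189.2 − 74.57 = 114.6 kN.

R_X = 114.6 kN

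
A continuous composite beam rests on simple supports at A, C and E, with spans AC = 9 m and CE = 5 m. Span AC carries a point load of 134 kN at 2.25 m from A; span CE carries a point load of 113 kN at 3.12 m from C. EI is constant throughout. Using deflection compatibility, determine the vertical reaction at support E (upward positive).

Take M_C as the redundant. Released structure: two simple spans AC and CE with a hinge at C.
Discontinuity in slope at C on the released structure — sum the simple-span end rotations:
  span AC: point load 134 at a = 2.25: Pab(L + a)/(6LEI) = 424/EI
  span CE: point load 113 at a = 3.12: Pab(L + b)/(6LEI) = 152/EI
  relative rotation θ_0 = (424 + 152)/EI = 576/EI
A unit hogging moment at C produces rotation L₁/(3EI) + L₂/(3EI) = 4.667/EI.
Slope continuity at C: θ_0 = M_C·4.667/EI, so M_C = 576/4.667 = 123.4 kN·m (hogging).
Span CE, ΣM about E: R_C^{CE}·5 = 212.4 + 123.4, so R_C^{CE} = 67.17 kN and R_E = 113 − 67.17 = 45.83 kN.

R_E = 45.83 kN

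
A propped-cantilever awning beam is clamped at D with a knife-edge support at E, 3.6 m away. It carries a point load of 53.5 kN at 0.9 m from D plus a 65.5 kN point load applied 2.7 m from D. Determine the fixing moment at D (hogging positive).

Choose R_E as the redundant. The primary structure is the cantilever fixed at D.
Primary-structure tip deflection at E by superposition:
  point load 53.5 at a = 0.9: Pa²(3L − a)/(6EI) = 71.5/EI
  point load 65.5 at a = 2.7: Pa²(3L − a)/(6EI) = 644.6/EI
  δ_0 = 716.1/EI
Flexibility coefficient — unit upward force at E: δ_{EE} = L³/(3EI) = 15.55/EI.
The prop prevents deflection at E: R_E = δ_0/δ_{EE} = 716.1/15.55 = 46.05 kN.
Moment equilibrium about D: M_D = Σ(load moments about D) − R_E·L = 225 − 46.05×3.6 = 59.23 kN·m.

M_D = 59.23 kN·m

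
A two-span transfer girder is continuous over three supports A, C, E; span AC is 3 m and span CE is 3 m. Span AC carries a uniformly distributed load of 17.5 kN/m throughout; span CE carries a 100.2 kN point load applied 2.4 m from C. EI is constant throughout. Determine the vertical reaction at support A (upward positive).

Insert a hinge at C; M_C is the redundant, and each span becomes simply supported.
Discontinuity in slope at C on the released structure — sum the simple-span end rotations:
  span AC: UDL 17.5: wL³/(24EI) = 19.69/EI
  span CE: point load 100.2 at a = 2.4: Pab(L + b)/(6LEI) = 28.86/EI
  relative rotation θ_0 = (19.69 + 28.86)/EI = 48.55/EI
A unit hogging moment at C produces rotation L₁/(3EI) + L₂/(3EI) = 2/EI.
Compatibility: M_C·(L₁+L₂)/(3EI) = θ_0, giving M_C = 24.27 kN·m (hogging).
Span AC, ΣM about A with M_C applied at C: R_C^{AC}·3 = 78.75 + 24.27, so R_C^{AC} = 34.34 kN and R_A = 52.5 − 34.34 = 18.16 kN.

R_A = 18.16 kN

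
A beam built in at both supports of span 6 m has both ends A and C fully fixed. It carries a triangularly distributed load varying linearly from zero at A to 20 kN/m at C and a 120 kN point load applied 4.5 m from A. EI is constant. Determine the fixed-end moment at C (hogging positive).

Take the two fixed-end moments M_A, M_C as redundants; the released structure is the simple span AC.
Simple-span end rotations at A and C under the given loads:
  at A: triangular load, peak 20: 7w₀L³/(360EI) = 84/EI
  at C: triangular load, peak 20: w₀L³/(45EI) = 96/EI
  at A: point load 120 at a = 4.5: Pab(L + b)/(6LEI) = 168.8/EI
  at C: point load 120 at a = 4.5: Pab(L + a)/(6LEI) = 236.2/EI
  θ_A0 = 252.8/EI,  θ_C0 = 332.2/EI
Flexibility coefficients: a unit moment at one end gives L/(3EI) there and L/(6EI) at the far end, so f₁₁ = f₂₂ = 2/EI and f₁₂ = f₂₁ = 1/EI.
Compatibility — zero rotation at each built-in end:
  2 M_A + 1 M_C = 252.8
  1 M_A + 2 M_C = 332.2
Solving the pair gives M_A = 57.75 kN·m and M_C = 137.2 kN·m (hogging).

M_C = 137.2 kN·m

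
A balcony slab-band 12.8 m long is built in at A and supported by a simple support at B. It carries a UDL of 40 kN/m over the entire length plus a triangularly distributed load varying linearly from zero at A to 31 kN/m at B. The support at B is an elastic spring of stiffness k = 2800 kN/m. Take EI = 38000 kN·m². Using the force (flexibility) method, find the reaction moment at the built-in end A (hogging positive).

Remove the prop at B; the released (primary) structure is a cantilever built in at A.
Primary-structure tip deflection at B by superposition:
  UDL 40: wL⁴/(8EI) = 134218/EI
  triangular load, peak 31 at the free end: 11w₀L⁴/(120EI) = 76280/EI
  δ_0 = 210498/EI
Flexibility coefficient — unit upward force at B: δ_{BB} = L³/(3EI) = 699.1/EI.
With EI = 38000 kN·m²: δ_0 = 5.5394 m and δ_{BB} = 0.018396 m/kN.
Compatibility — the spring shortens by R_B/k under the reaction it provides: δ_0 − R_B·δ_{BB} = R_B/k. With 1/k = 0.000357 m/kN, R_B = δ_0 / (δ_{BB} + 1/k) = 5.5394 / (0.018396 + 0.000357) = 295.4 kN.
Moment equilibrium about A: M_A = Σ(load moments about A) − R_B·L = 4970 − 295.4×12.8 = 1189 kN·m.

M_A = 1189 kN·m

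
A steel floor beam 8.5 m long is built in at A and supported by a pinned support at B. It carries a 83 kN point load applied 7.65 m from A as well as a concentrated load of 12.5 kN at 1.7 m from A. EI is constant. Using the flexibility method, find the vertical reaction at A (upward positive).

Choose R_B as the redundant. The primary structure is the cantilever fixed at A.
Deflection at B on the released cantilever, summing each load's contribution:
  point load 83 at a = 7.65: Pa²(3L − a)/(6EI) = 14451/EI
  point load 12.5 at a = 1.7: Pa²(3L − a)/(6EI) = 143.3/EI
  δ_0 = 14594/EI
Flexibility coefficient — unit upward force at B: δ_{BB} = L³/(3EI) = 204.7/EI.
The prop prevents deflection at B: R_B = δ_0/δ_{BB} = 14594/204.7 = 71.29 kN.
Vertical equilibrium: R_A = ΣP − R_B = 95.5 − 71.29 = 24.21 kN.

R_A = 24.21 kN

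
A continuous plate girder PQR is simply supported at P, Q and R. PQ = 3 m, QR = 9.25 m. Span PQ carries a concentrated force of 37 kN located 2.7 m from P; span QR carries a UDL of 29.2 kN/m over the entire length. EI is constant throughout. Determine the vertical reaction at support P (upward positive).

R_P = -75.68 kN

Release continuity at Q by inserting a hinge; the redundant is the internal moment M_Q. The primary structure is two simply-supported spans PQ and QR.
End slopes at the hinge Q, treating each span as simply supported:
  span PQ: point load 37 at a = 2.7: Pab(L + a)/(6LEI) = 9.491/EI
  span QR: UDL 29.2: wL³/(24EI) = 962.9/EI
  relative rotation θ_0 = (9.491 + 962.9)/EI = 972.4/EI
A unit hogging moment at Q produces rotation L₁/(3EI) + L₂/(3EI) = 4.083/EI.
Compatibility: M_Q·(L₁+L₂)/(3EI) = θ_0, giving M_Q = 238.1 kN·m (hogging).
Span PQ, ΣM about P with M_Q applied at Q: R_Q^{PQ}·3 = 99.9 + 238.1, so R_Q^{PQ} = 112.7 kN and R_P = 37 − 112.7 = -75.68 kN.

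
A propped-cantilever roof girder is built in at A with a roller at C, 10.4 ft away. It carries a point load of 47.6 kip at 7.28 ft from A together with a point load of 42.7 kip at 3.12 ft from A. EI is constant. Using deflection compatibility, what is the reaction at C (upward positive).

R_C = 32.01 kip

Release the roller at C. Primary structure: cantilever fixed at A.
Free-end deflection of the primary structure under the applied loading (downward +):
  point load 47.6 at a = 7.28: Pa²(3L − a)/(6EI) = 10057/EI
  point load 42.7 at a = 3.12: Pa²(3L − a)/(6EI) = 1945/EI
  δ_0 = 12003/EI
Flexibility coefficient — unit upward force at C: δ_{CC} = L³/(3EI) = 375/EI.
Compatibility at C: δ_0 − R_C·δ_{CC} = 0, so R_C = 12003/375 = 32.01 kip.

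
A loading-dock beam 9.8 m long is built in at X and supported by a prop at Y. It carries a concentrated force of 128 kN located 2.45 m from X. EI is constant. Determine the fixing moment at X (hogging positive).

Release the roller at Y. Primary structure: cantilever fixed at X.
Downward deflection at the released point Y due to the loads:
  point load 128 at a = 2.45: Pa²(3L − a)/(6EI) = 3451/EI
Tip deflection under a unit load at Y: L³/(3EI) = 313.7/EI.
Compatibility at Y: δ_0 − R_Y·δ_{YY} = 0, so R_Y = 3451/313.7 = 11 kN.
Moment equilibrium about X: M_X = Σ(load moments about X) − R_Y·L = 313.6 − 11×9.8 = 205.8 kN·m.

M_X = 205.8 kN·m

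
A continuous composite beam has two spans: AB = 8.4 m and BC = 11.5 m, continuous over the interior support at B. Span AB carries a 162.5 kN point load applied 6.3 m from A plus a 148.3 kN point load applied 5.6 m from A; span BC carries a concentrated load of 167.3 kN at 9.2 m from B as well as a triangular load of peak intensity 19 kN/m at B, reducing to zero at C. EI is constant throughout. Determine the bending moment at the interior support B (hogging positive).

Insert a hinge at B; M_B is the redundant, and each span becomes simply supported.
Discontinuity in slope at B on the released structure — sum the simple-span end rotations:
  span AB: point load 162.5 at a = 6.3: Pab(L + a)/(6LEI) = 627/EI
  span AB: point load 148.3 at a = 5.6: Pab(L + a)/(6LEI) = 645.9/EI
  span BC: point load 167.3 at a = 9.2: Pab(L + b)/(6LEI) = 708/EI
  span BC: triangular load, peak 19: w₀L³/(45EI) = 642.1/EI
  relative rotation θ_0 = (1273 + 1350)/EI = 2623/EI
A unit hogging moment at B produces rotation L₁/(3EI) + L₂/(3EI) = 6.633/EI.
Slope continuity at B: θ_0 = M_B·6.633/EI, so M_B = 2623/6.633 = 395.4 kN·m (hogging).

M_B = 395.4 kN·m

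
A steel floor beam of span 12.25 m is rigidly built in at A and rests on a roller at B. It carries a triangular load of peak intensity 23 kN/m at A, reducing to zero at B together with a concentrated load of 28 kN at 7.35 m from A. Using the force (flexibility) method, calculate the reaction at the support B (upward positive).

Remove the prop at B; the released (primary) structure is a cantilever built in at A.
Downward deflection at the released point B due to the loads:
  triangular load, peak 23 at the fixed end: w₀L⁴/(30EI) = 17264/EI
  point load 28 at a = 7.35: Pa²(3L − a)/(6EI) = 7412/EI
  δ_0 = 24676/EI
Tip deflection under a unit load at B: L³/(3EI) = 612.8/EI.
The prop prevents deflection at B: R_B = δ_0/δ_{BB} = 24676/612.8 = 40.27 kN.

R_B = 40.27 kN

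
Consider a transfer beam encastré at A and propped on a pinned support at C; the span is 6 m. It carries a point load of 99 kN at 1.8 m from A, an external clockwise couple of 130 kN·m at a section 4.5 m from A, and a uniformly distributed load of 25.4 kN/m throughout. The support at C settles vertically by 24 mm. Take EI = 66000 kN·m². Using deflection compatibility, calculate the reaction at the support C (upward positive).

Release the roller at C. Primary structure: cantilever fixed at A.
Free-end deflection of the primary structure under the applied loading (downward +):
  point load 99 at a = 1.8: Pa²(3L − a)/(6EI) = 866.1/EI
  clockwise couple 130 at a = 4.5: M₀a(2L − a)/(2EI) = 2194/EI
  UDL 25.4: wL⁴/(8EI) = 4115/EI
  δ_0 = 7175/EI
Tip deflection under a unit load at C: L³/(3EI) = 72/EI.
With EI = 66000 kN·m²: δ_0 = 0.10871 m and δ_{CC} = 0.001091 m/kN.
Compatibility — the beam at C must follow the support down by 0.024 m: δ_0 − R_C·δ_{CC} = 0.024, so R_C = (0.10871 − 0.024)/0.001091 = 77.65 kN.

R_C = 77.65 kN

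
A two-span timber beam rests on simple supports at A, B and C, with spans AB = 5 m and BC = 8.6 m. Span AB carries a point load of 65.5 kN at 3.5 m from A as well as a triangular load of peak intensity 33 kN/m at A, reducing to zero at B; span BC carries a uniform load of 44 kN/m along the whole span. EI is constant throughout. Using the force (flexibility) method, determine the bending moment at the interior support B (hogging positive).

Take M_B as the redundant. Released structure: two simple spans AB and BC with a hinge at B.
End slopes at the hinge B, treating each span as simply supported:
  span AB: point load 65.5 at a = 3.5: Pab(L + a)/(6LEI) = 97.43/EI
  span AB: triangular load, peak 33: 7w₀L³/(360EI) = 80.21/EI
  span BC: UDL 44: wL³/(24EI) = 1166/EI
  relative rotation θ_0 = (177.6 + 1166)/EI = 1344/EI
A unit hogging moment at B produces rotation L₁/(3EI) + L₂/(3EI) = 4.533/EI.
Slope continuity at B: θ_0 = M_B·4.533/EI, so M_B = 1344/4.533 = 296.4 kN·m (hogging).

M_B = 296.4 kN·m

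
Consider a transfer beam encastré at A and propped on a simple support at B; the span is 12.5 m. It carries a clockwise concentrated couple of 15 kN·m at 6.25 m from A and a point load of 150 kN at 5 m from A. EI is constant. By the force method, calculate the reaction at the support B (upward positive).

Remove the prop at B; the released (primary) structure is a cantilever built in at A.
Free-end deflection of the primary structure under the applied loading (downward +):
  clockwise couple 15 at a = 6.25: M₀a(2L − a)/(2EI) = 878.9/EI
  point load 150 at a = 5: Pa²(3L − a)/(6EI) = 20312/EI
  δ_0 = 21191/EI
Tip deflection under a unit load at B: L³/(3EI) = 651/EI.
Compatibility at B: δ_0 − R_B·δ_{BB} = 0, so R_B = 21191/651 = 32.55 kN.

R_B = 32.55 kN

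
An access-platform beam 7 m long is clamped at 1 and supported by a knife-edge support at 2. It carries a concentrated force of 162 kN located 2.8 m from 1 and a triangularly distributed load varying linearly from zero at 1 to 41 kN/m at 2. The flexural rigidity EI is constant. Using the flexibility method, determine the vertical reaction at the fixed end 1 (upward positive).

Remove the prop at 2; the released (primary) structure is a cantilever built in at 1.
Deflection at 2 on the released cantilever, summing each load's contribution:
  point load 162 at a = 2.8: Pa²(3L − a)/(6EI) = 3853/EI
  triangular load, peak 41 at the free end: 11w₀L⁴/(120EI) = 9024/EI
  δ_0 = 12876/EI
Flexibility coefficient — unit upward force at 2: δ_{22} = L³/(3EI) = 114.3/EI.
The prop prevents deflection at 2: R_2 = δ_0/δ_{22} = 12876/114.3 = 112.6 kN.
Vertical equilibrium: R_1 = ΣP − R_2 = 305.5 − 112.6 = 192.9 kN.

R_1 = 192.9 kN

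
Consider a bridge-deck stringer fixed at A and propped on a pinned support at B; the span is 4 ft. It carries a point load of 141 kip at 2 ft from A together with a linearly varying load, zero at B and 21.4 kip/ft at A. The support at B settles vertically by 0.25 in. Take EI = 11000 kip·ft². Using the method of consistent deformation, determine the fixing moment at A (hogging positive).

M_A = 171.5 kip·ft

Release the roller at B. Primary structure: cantilever fixed at A.
Primary-structure tip deflection at B by superposition:
  point load 141 at a = 2: Pa²(3L − a)/(6EI) = 940/EI
  triangular load, peak 21.4 at the fixed end: w₀L⁴/(30EI) = 182.6/EI
  δ_0 = 1123/EI
Tip deflection under a unit load at B: L³/(3EI) = 21.33/EI.
With EI = 11000 kip·ft²: δ_0 = 0.10206 ft and δ_{BB} = 0.001939 ft/kip.
Compatibility — the beam at B must follow the support down by 0.02083 ft: δ_0 − R_B·δ_{BB} = 0.02083, so R_B = (0.10206 − 0.02083)/0.001939 = 41.88 kip.
Moment equilibrium about A: M_A = Σ(load moments about A) − R_B·L = 339.1 − 41.88×4 = 171.5 kip·ft.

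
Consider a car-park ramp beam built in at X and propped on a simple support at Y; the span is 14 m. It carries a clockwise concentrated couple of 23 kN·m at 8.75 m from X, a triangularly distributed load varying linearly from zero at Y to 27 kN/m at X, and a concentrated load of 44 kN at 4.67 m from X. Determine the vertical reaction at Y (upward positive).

Take the reaction at Y as the redundant and release it; the primary structure is a cantilever fixed at X.
Free-end deflection of the primary structure under the applied loading (downward +):
  clockwise couple 23 at a = 8.75: M₀a(2L − a)/(2EI) = 1937/EI
  triangular load, peak 27 at the fixed end: w₀L⁴/(30EI) = 34574/EI
  point load 44 at a = 4.67: Pa²(3L − a)/(6EI) = 5970/EI
  δ_0 = 42482/EI
Tip deflection under a unit load at Y: L³/(3EI) = 914.7/EI.
Compatibility at Y: δ_0 − R_Y·δ_{YY} = 0, so R_Y = 42482/914.7 = 46.44 kN.

R_Y = 46.44 kN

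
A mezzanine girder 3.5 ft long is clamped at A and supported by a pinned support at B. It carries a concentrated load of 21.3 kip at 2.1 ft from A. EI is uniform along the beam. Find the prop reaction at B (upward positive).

Remove the prop at B; the released (primary) structure is a cantilever built in at A.
Downward deflection at the released point B due to the loads:
  point load 21.3 at a = 2.1: Pa²(3L − a)/(6EI) = 131.5/EI
Tip deflection under a unit load at B: L³/(3EI) = 14.29/EI.
The prop prevents deflection at B: R_B = δ_0/δ_{BB} = 131.5/14.29 = 9.202 kip.

R_B = 9.202 kip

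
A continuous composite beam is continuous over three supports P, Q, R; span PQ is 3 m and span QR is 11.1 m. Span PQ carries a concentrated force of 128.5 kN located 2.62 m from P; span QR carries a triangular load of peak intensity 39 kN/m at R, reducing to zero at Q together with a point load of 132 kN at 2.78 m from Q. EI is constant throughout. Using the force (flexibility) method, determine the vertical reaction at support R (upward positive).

R_R = 139.6 kN

Insert a hinge at Q; M_Q is the redundant, and each span becomes simply supported.
Discontinuity in slope at Q on the released structure — sum the simple-span end rotations:
  span PQ: point load 128.5 at a = 2.62: Pab(L + a)/(6LEI) = 39.94/EI
  span QR: triangular load, peak 39: 7w₀L³/(360EI) = 1037/EI
  span QR: point load 132 at a = 2.78: Pab(L + b)/(6LEI) = 890.3/EI
  relative rotation θ_0 = (39.94 + 1927)/EI = 1967/EI
A unit hogging moment at Q produces rotation L₁/(3EI) + L₂/(3EI) = 4.7/EI.
Slope continuity at Q: θ_0 = M_Q·4.7/EI, so M_Q = 1967/4.7 = 418.6 kN·m (hogging).
Span QR, ΣM about R: R_Q^{QR}·11.1 = 1899 + 418.6, so R_Q^{QR} = 208.8 kN and R_R = 348.4 − 208.8 = 139.6 kN.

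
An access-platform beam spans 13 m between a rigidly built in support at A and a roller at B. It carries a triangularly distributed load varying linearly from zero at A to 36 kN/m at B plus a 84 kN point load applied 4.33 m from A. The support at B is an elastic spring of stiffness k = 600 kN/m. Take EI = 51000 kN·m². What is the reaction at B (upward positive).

R_B = 126.4 kN

Remove the prop at B; the released (primary) structure is a cantilever built in at A.
Downward deflection at the released point B due to the loads:
  triangular load, peak 36 at the free end: 11w₀L⁴/(120EI) = 94251/EI
  point load 84 at a = 4.33: Pa²(3L − a)/(6EI) = 9100/EI
  δ_0 = 103352/EI
Tip deflection under a unit load at B: L³/(3EI) = 732.3/EI.
With EI = 51000 kN·m²: δ_0 = 2.0265 m and δ_{BB} = 0.014359 m/kN.
Compatibility — the spring shortens by R_B/k under the reaction it provides: δ_0 − R_B·δ_{BB} = R_B/k. With 1/k = 0.001667 m/kN, R_B = δ_0 / (δ_{BB} + 1/k) = 2.0265 / (0.014359 + 0.001667) = 126.4 kN.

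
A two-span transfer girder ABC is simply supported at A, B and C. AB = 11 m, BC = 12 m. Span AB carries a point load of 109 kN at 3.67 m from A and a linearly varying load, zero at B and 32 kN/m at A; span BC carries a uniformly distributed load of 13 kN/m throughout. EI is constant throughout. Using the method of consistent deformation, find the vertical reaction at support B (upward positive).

R_B = 227.9 kN

Insert a hinge at B; M_B is the redundant, and each span becomes simply supported.
Discontinuity in slope at B on the released structure — sum the simple-span end rotations:
  span AB: point load 109 at a = 3.67: Pab(L + a)/(6LEI) = 651.8/EI
  span AB: triangular load, peak 32: 7w₀L³/(360EI) = 828.2/EI
  span BC: UDL 13: wL³/(24EI) = 936/EI
  relative rotation θ_0 = (1480 + 936)/EI = 2416/EI
A unit hogging moment at B produces rotation L₁/(3EI) + L₂/(3EI) = 7.667/EI.
Slope continuity at B: θ_0 = M_B·7.667/EI, so M_B = 2416/7.667 = 315.1 kN·m (hogging).
Span AB, ΣM about A with M_B applied at B: R_B^{AB}·11 = 1045 + 315.1, so R_B^{AB} = 123.7 kN and R_A = 285 − 123.7 = 161.3 kN.
Span BC, ΣM about C: R_B^{BC}·12 = 936 + 315.1, so R_B^{BC} = 104.3 kN and R_C = 156 − 104.3 = 51.74 kN.
R_B = 123.7 + 104.3 = 227.9 kN.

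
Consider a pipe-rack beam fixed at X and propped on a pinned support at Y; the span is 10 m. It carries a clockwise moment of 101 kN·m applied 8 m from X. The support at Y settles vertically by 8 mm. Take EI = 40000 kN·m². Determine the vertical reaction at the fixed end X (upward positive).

R_X = -13.58 kN

Choose R_Y as the redundant. The primary structure is the cantilever fixed at X.
Downward deflection at the released point Y due to the loads:
  clockwise couple 101 at a = 8: M₀a(2L − a)/(2EI) = 4848/EI
Tip deflection under a unit load at Y: L³/(3EI) = 333.3/EI.
With EI = 40000 kN·m²: δ_0 = 0.1212 m and δ_{YY} = 0.008333 m/kN.
Compatibility — the beam at Y must follow the support down by 0.008 m: δ_0 − R_Y·δ_{YY} = 0.008, so R_Y = (0.1212 − 0.008)/0.008333 = 13.58 kN.
Vertical equilibrium: R_X = ΣP − R_Y = 0 − 13.58 = -13.58 kN.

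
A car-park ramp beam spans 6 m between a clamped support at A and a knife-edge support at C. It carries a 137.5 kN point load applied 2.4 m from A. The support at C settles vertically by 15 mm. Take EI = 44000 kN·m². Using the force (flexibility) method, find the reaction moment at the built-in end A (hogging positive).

Release the roller at C. Primary structure: cantilever fixed at A.
Deflection at C on the released cantilever, summing each load's contribution:
  point load 137.5 at a = 2.4: Pa²(3L − a)/(6EI) = 2059/EI
Flexibility coefficient — unit upward force at C: δ_{CC} = L³/(3EI) = 72/EI.
With EI = 44000 kN·m²: δ_0 = 0.0468 m and δ_{CC} = 0.001636 m/kN.
Compatibility — the beam at C must follow the support down by 0.015 m: δ_0 − R_C·δ_{CC} = 0.015, so R_C = (0.0468 − 0.015)/0.001636 = 19.43 kN.
Moment equilibrium about A: M_A = Σ(load moments about A) − R_C·L = 330 − 19.43×6 = 213.4 kN·m.

M_A = 213.4 kN·m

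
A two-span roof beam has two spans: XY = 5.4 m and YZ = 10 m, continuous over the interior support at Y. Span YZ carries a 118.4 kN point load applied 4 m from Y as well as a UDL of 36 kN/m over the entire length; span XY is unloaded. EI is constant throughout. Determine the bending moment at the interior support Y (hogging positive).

Insert a hinge at Y; M_Y is the redundant, and each span becomes simply supported.
Rotations at Y on the released spans (each span's end-slope, ×1/EI):
  span YZ: point load 118.4 at a = 4: Pab(L + b)/(6LEI) = 757.8/EI
  span YZ: UDL 36: wL³/(24EI) = 1500/EI
  relative rotation θ_0 = (0 + 2258)/EI = 2258/EI
A unit hogging moment at Y produces rotation L₁/(3EI) + L₂/(3EI) = 5.133/EI.
Compatibility: M_Y·(L₁+L₂)/(3EI) = θ_0, giving M_Y = 439.8 kN·m (hogging).

M_Y = 439.8 kN·m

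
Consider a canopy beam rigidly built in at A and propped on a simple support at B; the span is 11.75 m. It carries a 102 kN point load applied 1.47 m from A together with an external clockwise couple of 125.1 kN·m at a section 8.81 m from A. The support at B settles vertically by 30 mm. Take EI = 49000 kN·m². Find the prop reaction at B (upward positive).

R_B = 14.55 kN

Take the reaction at B as the redundant and release it; the primary structure is a cantilever fixed at A.
Primary-structure tip deflection at B by superposition:
  point load 102 at a = 1.47: Pa²(3L − a)/(6EI) = 1241/EI
  clockwise couple 125.1 at a = 8.81: M₀a(2L − a)/(2EI) = 8095/EI
  δ_0 = 9336/EI
Flexibility coefficient — unit upward force at B: δ_{BB} = L³/(3EI) = 540.7/EI.
With EI = 49000 kN·m²: δ_0 = 0.19053 m and δ_{BB} = 0.011036 m/kN.
Compatibility — the beam at B must follow the support down by 0.03 m: δ_0 − R_B·δ_{BB} = 0.03, so R_B = (0.19053 − 0.03)/0.011036 = 14.55 kN.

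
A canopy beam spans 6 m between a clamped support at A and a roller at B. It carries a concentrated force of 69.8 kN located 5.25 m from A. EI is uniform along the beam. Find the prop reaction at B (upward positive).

R_B = 56.78 kN

Remove the prop at B; the released (primary) structure is a cantilever built in at A.
Primary-structure tip deflection at B by superposition:
  point load 69.8 at a = 5.25: Pa²(3L − a)/(6EI) = 4088/EI
Tip deflection under a unit load at B: L³/(3EI) = 72/EI.
Compatibility at B: δ_0 − R_B·δ_{BB} = 0, so R_B = 4088/72 = 56.78 kN.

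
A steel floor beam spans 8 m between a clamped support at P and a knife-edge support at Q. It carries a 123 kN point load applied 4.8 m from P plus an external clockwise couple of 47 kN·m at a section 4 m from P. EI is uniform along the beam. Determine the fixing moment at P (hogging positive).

M_P = 159.4 kN·m

Take the reaction at Q as the redundant and release it; the primary structure is a cantilever fixed at P.
Downward deflection at the released point Q due to the loads:
  point load 123 at a = 4.8: Pa²(3L − a)/(6EI) = 9069/EI
  clockwise couple 47 at a = 4: M₀a(2L − a)/(2EI) = 1128/EI
  δ_0 = 10197/EI
Flexibility coefficient — unit upward force at Q: δ_{QQ} = L³/(3EI) = 170.7/EI.
The prop prevents deflection at Q: R_Q = δ_0/δ_{QQ} = 10197/170.7 = 59.75 kN.
Moment equilibrium about P: M_P = Σ(load moments about P) − R_Q·L = 637.4 − 59.75×8 = 159.4 kN·m.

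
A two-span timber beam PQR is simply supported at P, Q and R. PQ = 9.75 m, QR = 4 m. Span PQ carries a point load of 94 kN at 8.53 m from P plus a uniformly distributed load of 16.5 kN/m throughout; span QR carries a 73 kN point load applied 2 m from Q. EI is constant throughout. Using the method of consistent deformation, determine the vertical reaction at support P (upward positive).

Take M_Q as the redundant. Released structure: two simple spans PQ and QR with a hinge at Q.
Discontinuity in slope at Q on the released structure — sum the simple-span end rotations:
  span PQ: point load 94 at a = 8.53: Pab(L + a)/(6LEI) = 305.7/EI
  span PQ: UDL 16.5: wL³/(24EI) = 637.2/EI
  span QR: point load 73 at a = 2: Pab(L + b)/(6LEI) = 73/EI
  relative rotation θ_0 = (942.9 + 73)/EI = 1016/EI
A unit hogging moment at Q produces rotation L₁/(3EI) + L₂/(3EI) = 4.583/EI.
Compatibility: M_Q·(L₁+L₂)/(3EI) = θ_0, giving M_Q = 221.6 kN·m (hogging).
Span PQ, ΣM about P with M_Q applied at Q: R_Q^{PQ}·9.75 = 1586 + 221.6, so R_Q^{PQ} = 185.4 kN and R_P = 254.9 − 185.4 = 69.47 kN.

R_P = 69.47 kN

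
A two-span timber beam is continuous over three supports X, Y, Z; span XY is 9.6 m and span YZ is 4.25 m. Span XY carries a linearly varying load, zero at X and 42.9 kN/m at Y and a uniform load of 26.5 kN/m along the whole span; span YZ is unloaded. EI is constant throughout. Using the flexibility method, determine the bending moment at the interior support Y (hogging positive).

Release continuity at Y by inserting a hinge; the redundant is the internal moment M_Y. The primary structure is two simply-supported spans XY and YZ.
Rotations at Y on the released spans (each span's end-slope, ×1/EI):
  span XY: triangular load, peak 42.9: w₀L³/(45EI) = 843.4/EI
  span XY: UDL 26.5: wL³/(24EI) = 976.9/EI
  relative rotation θ_0 = (1820 + 0)/EI = 1820/EI
A unit hogging moment at Y produces rotation L₁/(3EI) + L₂/(3EI) = 4.617/EI.
Compatibility: M_Y·(L₁+L₂)/(3EI) = θ_0, giving M_Y = 394.3 kN·m (hogging).

M_Y = 394.3 kN·m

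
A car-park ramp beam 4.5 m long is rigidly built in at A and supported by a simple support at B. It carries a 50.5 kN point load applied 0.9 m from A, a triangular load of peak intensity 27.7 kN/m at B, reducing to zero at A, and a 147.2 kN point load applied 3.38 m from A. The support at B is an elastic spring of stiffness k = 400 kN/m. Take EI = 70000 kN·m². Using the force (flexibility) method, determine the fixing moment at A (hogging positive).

M_A = 643.1 kN·m

Release the roller at B. Primary structure: cantilever fixed at A.
Deflection at B on the released cantilever, summing each load's contribution:
  point load 50.5 at a = 0.9: Pa²(3L − a)/(6EI) = 85.9/EI
  triangular load, peak 27.7 at the free end: 11w₀L⁴/(120EI) = 1041/EI
  point load 147.2 at a = 3.38: Pa²(3L − a)/(6EI) = 2836/EI
  δ_0 = 3964/EI
Flexibility coefficient — unit upward force at B: δ_{BB} = L³/(3EI) = 30.38/EI.
With EI = 70000 kN·m²: δ_0 = 0.056622 m and δ_{BB} = 0.000434 m/kN.
Compatibility — the spring shortens by R_B/k under the reaction it provides: δ_0 − R_B·δ_{BB} = R_B/k. With 1/k = 0.0025 m/kN, R_B = δ_0 / (δ_{BB} + 1/k) = 0.056622 / (0.000434 + 0.0025) = 19.3 kN.
Moment equilibrium about A: M_A = Σ(load moments about A) − R_B·L = 730 − 19.3×4.5 = 643.1 kN·m.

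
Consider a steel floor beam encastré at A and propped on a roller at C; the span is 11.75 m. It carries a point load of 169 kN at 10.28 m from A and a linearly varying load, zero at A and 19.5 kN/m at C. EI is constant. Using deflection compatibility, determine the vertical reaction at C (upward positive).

Take the reaction at C as the redundant and release it; the primary structure is a cantilever fixed at A.
Primary-structure tip deflection at C by superposition:
  point load 169 at a = 10.28: Pa²(3L − a)/(6EI) = 74326/EI
  triangular load, peak 19.5 at the free end: 11w₀L⁴/(120EI) = 34072/EI
  δ_0 = 108398/EI
Flexibility coefficient — unit upward force at C: δ_{CC} = L³/(3EI) = 540.7/EI.
The prop prevents deflection at C: R_C = δ_0/δ_{CC} = 108398/540.7 = 200.5 kN.

R_C = 200.5 kN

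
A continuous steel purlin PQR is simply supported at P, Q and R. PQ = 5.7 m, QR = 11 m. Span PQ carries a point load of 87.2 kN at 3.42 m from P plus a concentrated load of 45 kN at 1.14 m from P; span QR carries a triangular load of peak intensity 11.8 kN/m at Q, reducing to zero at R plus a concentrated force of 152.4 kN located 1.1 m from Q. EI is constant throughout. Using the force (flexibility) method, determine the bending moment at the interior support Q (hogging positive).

M_Q = 198.1 kN·m

Release continuity at Q by inserting a hinge; the redundant is the internal moment M_Q. The primary structure is two simply-supported spans PQ and QR.
Rotations at Q on the released spans (each span's end-slope, ×1/EI):
  span PQ: point load 87.2 at a = 3.42: Pab(L + a)/(6LEI) = 181.3/EI
  span PQ: point load 45 at a = 1.14: Pab(L + a)/(6LEI) = 46.79/EI
  span QR: triangular load, peak 11.8: w₀L³/(45EI) = 349/EI
  span QR: point load 152.4 at a = 1.1: Pab(L + b)/(6LEI) = 525.6/EI
  relative rotation θ_0 = (228.1 + 874.6)/EI = 1103/EI
A unit hogging moment at Q produces rotation L₁/(3EI) + L₂/(3EI) = 5.567/EI.
Slope continuity at Q: θ_0 = M_Q·5.567/EI, so M_Q = 1103/5.567 = 198.1 kN·m (hogging).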